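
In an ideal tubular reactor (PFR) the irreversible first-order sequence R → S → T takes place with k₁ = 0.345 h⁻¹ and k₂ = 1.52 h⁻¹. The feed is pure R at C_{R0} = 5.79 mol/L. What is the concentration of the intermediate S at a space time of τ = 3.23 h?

0.545 mol/L

Solving the coupled first-order balances gives C_S(τ) = [k₁/(k₂−k₁)]·C_{R0}·(e^(−k₁τ) − e^(−k₂τ)).
e^(−k₁τ) = e^(−0.345×3.23) = e^(−1.114) = 0.3281; e^(−k₂τ) = e^(−4.910) = 0.007375.
C_S = 0.345×5.79/(1.52−0.345) × (0.3281−0.007375) = 1.700×0.3208 = 0.5453 mol/L.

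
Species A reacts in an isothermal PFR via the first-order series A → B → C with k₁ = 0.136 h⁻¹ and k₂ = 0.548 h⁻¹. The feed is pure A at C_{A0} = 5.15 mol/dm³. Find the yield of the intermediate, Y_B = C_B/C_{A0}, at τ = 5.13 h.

For first-order series with pure A initially, C_B(τ) = k₁C_{A0}/(k₂−k₁)·(e^(−k₁τ) − e^(−k₂τ)).
e^(−k₁τ) = e^(−0.136×5.13) = e^(−0.6977) = 0.4977; e^(−k₂τ) = e^(−2.811) = 0.06013.
C_B = 0.136×5.15/(0.548−0.136) × (0.4977−0.06013) = 1.700×0.4376 = 0.7439 mol/dm³.
Y_B = C_B/C_{A0} = 0.7439/5.15 = 0.144.

0.144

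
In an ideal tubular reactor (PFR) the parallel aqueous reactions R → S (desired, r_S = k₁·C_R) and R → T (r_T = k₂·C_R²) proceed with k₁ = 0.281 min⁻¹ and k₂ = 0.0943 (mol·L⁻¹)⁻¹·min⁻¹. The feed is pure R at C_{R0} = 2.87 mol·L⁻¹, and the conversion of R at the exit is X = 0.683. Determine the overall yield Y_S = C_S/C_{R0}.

C_R = C_{R0}(1−X) = 0.9098 mol·L⁻¹.
Along a PFR/batch, dC_S/dC_R = −r_S/(r_S+r_T) = −k₁/(k₁+k₂·C_R).
Integrating from C_{R0} to C_R: C_S = (0.281/0.0943)·ln[(0.281+0.0943·2.87)/(0.281+0.0943·0.910)] = 2.980·ln(0.5516/0.3668) = 1.216 mol·L⁻¹.
Y_S = C_S/C_{R0} = 1.216/2.87 = 0.424.

0.424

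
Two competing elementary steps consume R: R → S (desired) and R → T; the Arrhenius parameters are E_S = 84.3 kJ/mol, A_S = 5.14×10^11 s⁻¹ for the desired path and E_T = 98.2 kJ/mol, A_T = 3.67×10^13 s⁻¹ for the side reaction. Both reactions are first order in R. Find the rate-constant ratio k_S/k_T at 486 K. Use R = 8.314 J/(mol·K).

0.437

Since both paths have the same order in R, the concentration cancels and S_{S/T} = k_S/k_T = (A_S/A_T)·exp[(E_T−E_S)/(RT)].
(E_T−E_S)/(RT) = (98.2−84.3)×10³/(8.314×486) = 13900/4041 = 3.440.
k_S/k_T = (5.14×10^11/3.67×10^13)·exp(3.440) = 0.01401 × 31.19 = 0.437.
Since E_S < E_T, lowering the temperature improves selectivity toward S.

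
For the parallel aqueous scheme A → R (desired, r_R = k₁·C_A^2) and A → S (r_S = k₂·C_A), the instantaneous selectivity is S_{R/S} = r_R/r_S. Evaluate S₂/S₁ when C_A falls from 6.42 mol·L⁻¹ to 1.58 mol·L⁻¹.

0.246

S_{R/S} = (k₁/k₂)·C_A, so S₂/S₁ = (C_{A,2}/C_{A,1}).
= 1.58/6.42 = 0.246.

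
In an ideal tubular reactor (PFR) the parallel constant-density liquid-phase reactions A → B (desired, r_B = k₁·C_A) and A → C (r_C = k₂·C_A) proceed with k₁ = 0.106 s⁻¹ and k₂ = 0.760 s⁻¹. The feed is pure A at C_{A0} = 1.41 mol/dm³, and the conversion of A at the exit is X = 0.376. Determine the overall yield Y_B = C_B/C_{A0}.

C_A = C_{A0}(1−X) = 0.8798 mol/dm³.
Both paths are first order in A, so the instantaneous fraction to B is constant: dC_B/d(−C_A) = k₁/(k₁+k₂) = 0.1224.
C_B = 0.1224·(C_{A0}−C_A) = 0.1224×0.5302 = 0.0649 mol/dm³.
Y_B = C_B/C_{A0} = 0.06489/1.41 = 0.0460.

0.0460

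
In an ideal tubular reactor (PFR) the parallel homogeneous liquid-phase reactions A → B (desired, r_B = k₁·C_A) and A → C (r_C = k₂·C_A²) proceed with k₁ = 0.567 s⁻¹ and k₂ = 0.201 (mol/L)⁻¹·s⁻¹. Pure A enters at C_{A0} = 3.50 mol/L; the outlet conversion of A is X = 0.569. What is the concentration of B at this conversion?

C_A = C_{A0}(1−X) = 1.509 mol/L.
Along a PFR/batch, dC_B/dC_A = −r_B/(r_B+r_C) = −k₁/(k₁+k₂·C_A).
Integrating from C_{A0} to C_A: C_B = (0.567/0.201)·ln[(0.567+0.201·3.50)/(0.567+0.201·1.51)] = 2.821·ln(1.270/0.8702) = 1.068 mol/L.

1.07 mol/L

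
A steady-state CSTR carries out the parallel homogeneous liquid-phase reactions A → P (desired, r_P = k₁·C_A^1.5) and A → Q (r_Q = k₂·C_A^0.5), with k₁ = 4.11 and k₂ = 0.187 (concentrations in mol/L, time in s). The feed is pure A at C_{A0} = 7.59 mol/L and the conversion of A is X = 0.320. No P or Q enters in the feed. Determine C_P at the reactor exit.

Exit C_A = C_{A0}(1−X) = 7.59×0.680 = 5.161 mol/L.
Rates in a CSTR are evaluated at the outlet concentration: r_P = 4.11×5.161^1.5 = 48.19, r_Q = 0.187×5.161^0.5 = 0.4248.
Fraction of consumed A going to P: r_P/(r_P+r_Q) = 0.9913.
C_P = 0.9913·C_{A0}·X = 0.9913×7.59×0.320 = 2.41 mol/L.

2.41 mol/L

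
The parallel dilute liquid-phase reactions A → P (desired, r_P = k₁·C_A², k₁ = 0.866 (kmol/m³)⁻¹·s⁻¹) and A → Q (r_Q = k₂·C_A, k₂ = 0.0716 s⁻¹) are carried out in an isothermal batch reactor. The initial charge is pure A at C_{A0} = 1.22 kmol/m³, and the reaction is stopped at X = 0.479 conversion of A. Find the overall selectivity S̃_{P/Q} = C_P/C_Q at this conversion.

10.9

C_A = C_{A0}(1−X) = 0.6356 kmol/m³.
Along a PFR/batch, dC_Q/dC_A = −r_Q/(r_P+r_Q) = −k₂/(k₂+k₁·C_A).
Integrating from C_{A0} to C_A: C_Q = (0.0716/0.866)·ln[(0.0716+0.866·1.22)/(0.0716+0.866·0.636)] = 0.08268·ln(1.128/0.6220) = 0.04922 kmol/m³.
Then C_P = (C_{A0}−C_A) − C_Q = 0.5844 − 0.04922 = 0.5352 kmol/m³.
S̃_{P/Q} = C_P/C_Q = 0.5352/0.04922 = 10.9.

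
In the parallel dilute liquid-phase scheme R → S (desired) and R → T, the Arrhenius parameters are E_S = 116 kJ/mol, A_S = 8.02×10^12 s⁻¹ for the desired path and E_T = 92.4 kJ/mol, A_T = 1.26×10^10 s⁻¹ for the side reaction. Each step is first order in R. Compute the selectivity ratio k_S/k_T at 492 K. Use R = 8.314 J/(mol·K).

Since both paths have the same order in R, the concentration cancels and S_{S/T} = k_S/k_T = (A_S/A_T)·exp[(E_T−E_S)/(RT)].
(E_T−E_S)/(RT) = (92.4−116)×10³/(8.314×492) = -23600/4090 = -5.769.
k_S/k_T = (8.02×10^12/1.26×10^10)·exp(-5.769) = 636.5 × 0.003121 = 1.99.
Since E_S > E_T, raising the temperature improves selectivity toward S.

1.99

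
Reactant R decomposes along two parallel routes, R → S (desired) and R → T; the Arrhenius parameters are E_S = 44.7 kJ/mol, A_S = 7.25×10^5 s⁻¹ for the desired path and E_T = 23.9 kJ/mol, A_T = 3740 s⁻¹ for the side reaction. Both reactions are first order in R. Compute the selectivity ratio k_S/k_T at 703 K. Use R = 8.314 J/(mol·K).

5.52

k_S/k_T = (A_S/A_T)·exp[−(E_S−E_T)/(RT)] = (A_S/A_T)·exp[(E_T−E_S)/(RT)].
(E_T−E_S)/(RT) = (23.9−44.7)×10³/(8.314×703) = -20800/5845 = -3.559.
k_S/k_T = (7.25×10^5/3740)·exp(-3.559) = 193.9 × 0.02847 = 5.52.
Since E_S > E_T, raising the temperature improves selectivity toward S.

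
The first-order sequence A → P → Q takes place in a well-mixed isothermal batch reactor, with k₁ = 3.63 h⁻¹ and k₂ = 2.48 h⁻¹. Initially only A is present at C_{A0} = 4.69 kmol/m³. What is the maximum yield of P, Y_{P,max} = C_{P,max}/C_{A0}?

0.440

For a first-order series the maximum intermediate yield is C_{P,max}/C_{A0} = (k₁/k₂)^[k₂/(k₂−k₁)].
= (3.63/2.48)^(2.48/(2.48−3.63)) = (1.464)^(-2.157) = 0.4397.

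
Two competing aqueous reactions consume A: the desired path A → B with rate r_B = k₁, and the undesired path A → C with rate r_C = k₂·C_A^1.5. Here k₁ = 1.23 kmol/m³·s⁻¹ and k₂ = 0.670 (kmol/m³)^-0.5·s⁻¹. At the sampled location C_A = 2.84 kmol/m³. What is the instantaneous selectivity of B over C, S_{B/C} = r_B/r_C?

S_{B/C} = r_B/r_C = (k₁)/(k₂·C_A^1.5) = (k₁/k₂)·C_A^-1.5.
= (1.23) / (0.670×2.840^1.5) = 1.230/3.207 = 0.384.
The undesired path is higher order in A, so low C_A (CSTR or dilute feed) favours B.

0.384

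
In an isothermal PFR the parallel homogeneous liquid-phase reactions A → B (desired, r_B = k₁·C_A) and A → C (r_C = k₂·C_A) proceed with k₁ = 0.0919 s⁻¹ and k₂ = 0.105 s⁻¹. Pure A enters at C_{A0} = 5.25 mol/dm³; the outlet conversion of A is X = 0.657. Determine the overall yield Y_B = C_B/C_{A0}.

C_A = C_{A0}(1−X) = 1.801 mol/dm³.
Both paths are first order in A, so the instantaneous fraction to B is constant: dC_B/d(−C_A) = k₁/(k₁+k₂) = 0.4667.
C_B = 0.4667·(C_{A0}−C_A) = 0.4667×3.449 = 1.61 mol/dm³.
Y_B = C_B/C_{A0} = 1.610/5.25 = 0.307.

0.307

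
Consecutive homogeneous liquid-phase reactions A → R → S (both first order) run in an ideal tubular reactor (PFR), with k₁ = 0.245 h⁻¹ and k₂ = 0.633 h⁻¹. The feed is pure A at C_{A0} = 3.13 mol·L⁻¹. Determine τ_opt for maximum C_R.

2.45 h

For first-order series the maximum of C_R occurs at τ_opt = ln(k₂/k₁)/(k₂−k₁).
= ln(0.633/0.245)/(0.633−0.245) = ln(2.584)/0.3880 = 0.9492/0.3880 = 2.45 h.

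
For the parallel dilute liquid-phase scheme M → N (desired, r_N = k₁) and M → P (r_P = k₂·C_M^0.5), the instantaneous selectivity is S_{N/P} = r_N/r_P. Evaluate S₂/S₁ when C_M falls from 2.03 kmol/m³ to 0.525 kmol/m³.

S_{N/P} = (k₁/k₂)·C_M^-0.5, so S₂/S₁ = (C_{M,2}/C_{M,1})^-0.5.
= (0.525/2.03)^(-0.5) = (0.2586)^(-0.5) = 1.97.
Selectivity toward N rises as C_M falls — low-concentration operation is favoured.

1.97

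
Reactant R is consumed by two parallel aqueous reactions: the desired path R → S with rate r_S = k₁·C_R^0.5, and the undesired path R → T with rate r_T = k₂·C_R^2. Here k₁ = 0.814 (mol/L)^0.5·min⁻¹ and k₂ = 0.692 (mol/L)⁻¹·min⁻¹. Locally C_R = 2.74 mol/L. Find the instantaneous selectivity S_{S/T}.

0.259

S_{S/T} = r_S/r_T = (k₁·C_R^0.5)/(k₂·C_R^2) = (k₁/k₂)·C_R^-1.5.
= (0.814×2.740^0.5) / (0.692×2.740^2) = 1.347/5.195 = 0.259.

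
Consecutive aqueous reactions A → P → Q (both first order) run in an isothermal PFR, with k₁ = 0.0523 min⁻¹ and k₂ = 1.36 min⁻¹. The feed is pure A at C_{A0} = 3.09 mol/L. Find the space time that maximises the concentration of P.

For first-order series the maximum of C_P occurs at τ_opt = ln(k₂/k₁)/(k₂−k₁).
= ln(1.36/0.0523)/(1.36−0.0523) = ln(26.00)/1.308 = 3.258/1.308 = 2.49 min.

2.49 min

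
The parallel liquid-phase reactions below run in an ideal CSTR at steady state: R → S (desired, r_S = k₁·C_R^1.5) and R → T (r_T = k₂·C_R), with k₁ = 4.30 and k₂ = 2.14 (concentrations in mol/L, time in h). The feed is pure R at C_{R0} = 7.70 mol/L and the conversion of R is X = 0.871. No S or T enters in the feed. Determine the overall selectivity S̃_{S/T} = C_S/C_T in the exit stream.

Exit C_R = C_{R0}(1−X) = 7.70×0.129 = 0.9933 mol/L.
A CSTR operates uniformly at the exit composition, giving r_S = 4.257 and r_T = 2.126 (each k·C_R^n at C_R = 0.9933).
Overall selectivity = C_S/C_T = r_Sτ/(r_Tτ) = r_S/r_T = 2.00.

2.00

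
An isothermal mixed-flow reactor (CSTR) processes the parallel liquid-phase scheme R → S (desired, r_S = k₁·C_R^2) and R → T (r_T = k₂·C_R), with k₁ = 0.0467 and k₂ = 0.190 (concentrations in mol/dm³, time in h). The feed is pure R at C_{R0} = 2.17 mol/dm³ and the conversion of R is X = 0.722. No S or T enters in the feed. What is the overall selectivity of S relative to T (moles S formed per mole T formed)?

0.148

Exit C_R = C_{R0}(1−X) = 2.17×0.278 = 0.6033 mol/dm³.
Rates in a CSTR are evaluated at the outlet concentration: r_S = 0.0467×0.6033^2 = 0.01700, r_T = 0.190×0.6033 = 0.1146.
Overall selectivity = C_S/C_T = r_Sτ/(r_Tτ) = r_S/r_T = 0.148.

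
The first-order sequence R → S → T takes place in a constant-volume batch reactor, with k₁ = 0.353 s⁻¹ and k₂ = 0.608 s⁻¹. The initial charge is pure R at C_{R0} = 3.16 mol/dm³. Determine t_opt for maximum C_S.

2.13 s

Setting dC_S/dt = 0 gives t_opt = ln(k₂/k₁)/(k₂−k₁).
= ln(0.608/0.353)/(0.608−0.353) = ln(1.722)/0.2550 = 0.5437/0.2550 = 2.13 s.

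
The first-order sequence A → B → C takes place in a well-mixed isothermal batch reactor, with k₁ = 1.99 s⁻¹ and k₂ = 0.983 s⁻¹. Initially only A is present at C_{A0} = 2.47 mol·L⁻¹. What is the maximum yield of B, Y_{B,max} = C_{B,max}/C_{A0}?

At the optimum, C_{B,max}/C_{A0} = (k₁/k₂)^[k₂/(k₂−k₁)].
= (1.99/0.983)^(0.983/(0.983−1.99)) = (2.024)^(-0.9762) = 0.5023.

0.502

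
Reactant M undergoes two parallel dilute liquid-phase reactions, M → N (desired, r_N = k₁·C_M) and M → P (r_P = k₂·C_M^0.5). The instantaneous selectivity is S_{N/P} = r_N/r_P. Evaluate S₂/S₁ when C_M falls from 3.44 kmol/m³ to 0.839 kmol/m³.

S_{N/P} = (k₁/k₂)·C_M^0.5, so S₂/S₁ = (C_{M,2}/C_{M,1})^0.5.
= (0.839/3.44)^0.5 = (0.2439)^0.5 = 0.494.

0.494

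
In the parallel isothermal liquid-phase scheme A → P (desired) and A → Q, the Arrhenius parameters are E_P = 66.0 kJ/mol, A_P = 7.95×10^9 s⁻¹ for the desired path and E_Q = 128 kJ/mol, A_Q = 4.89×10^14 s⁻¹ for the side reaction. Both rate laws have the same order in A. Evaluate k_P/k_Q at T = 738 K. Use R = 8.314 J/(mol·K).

k_P/k_Q = (A_P/A_Q)·exp[−(E_P−E_Q)/(RT)] = (A_P/A_Q)·exp[(E_Q−E_P)/(RT)].
(E_Q−E_P)/(RT) = (128−66.0)×10³/(8.314×738) = 62000/6136 = 10.10.
k_P/k_Q = (7.95×10^9/4.89×10^14)·exp(10.10) = 1.626×10^-5 × 24459 = 0.398.
Since E_P < E_Q, lowering the temperature improves selectivity toward P.

0.398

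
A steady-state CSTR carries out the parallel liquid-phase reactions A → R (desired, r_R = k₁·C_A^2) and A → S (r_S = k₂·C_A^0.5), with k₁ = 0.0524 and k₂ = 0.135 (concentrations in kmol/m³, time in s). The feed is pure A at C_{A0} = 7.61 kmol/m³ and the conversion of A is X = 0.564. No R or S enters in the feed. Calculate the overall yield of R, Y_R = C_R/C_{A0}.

0.395

Exit C_A = C_{A0}(1−X) = 7.61×0.436 = 3.318 kmol/m³.
Rates in a CSTR are evaluated at the outlet concentration: r_R = 0.0524×3.318^2 = 0.5769, r_S = 0.135×3.318^0.5 = 0.2459.
Fraction of consumed A going to R: r_R/(r_R+r_S) = 0.7011.
C_R = 0.7011·C_{A0}·X = 0.7011×7.61×0.564 = 3.01 kmol/m³; Y_R = C_R/C_{A0} = 0.395.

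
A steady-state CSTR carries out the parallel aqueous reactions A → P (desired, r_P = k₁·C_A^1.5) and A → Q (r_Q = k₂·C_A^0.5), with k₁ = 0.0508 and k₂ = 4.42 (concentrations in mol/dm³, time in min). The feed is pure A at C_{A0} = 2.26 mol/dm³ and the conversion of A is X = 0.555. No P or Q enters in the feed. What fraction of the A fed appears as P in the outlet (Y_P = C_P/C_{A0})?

Exit C_A = C_{A0}(1−X) = 2.26×0.445 = 1.006 mol/dm³.
A CSTR operates uniformly at the exit composition, giving r_P = 0.05123 and r_Q = 4.433 (each k·C_A^n at C_A = 1.006).
Fraction of consumed A going to P: r_P/(r_P+r_Q) = 0.01143.
C_P = 0.01143·C_{A0}·X = 0.01143×2.26×0.555 = 0.0143 mol/dm³; Y_P = C_P/C_{A0} = 0.00634.

0.00634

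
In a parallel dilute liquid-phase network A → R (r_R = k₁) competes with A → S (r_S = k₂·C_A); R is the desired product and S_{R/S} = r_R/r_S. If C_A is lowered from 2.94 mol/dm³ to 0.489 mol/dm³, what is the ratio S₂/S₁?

6.01

S_{R/S} = (k₁/k₂)·C_A⁻¹, so S₂/S₁ = (C_{A,2}/C_{A,1})⁻¹.
= 2.94/0.489 = 6.01.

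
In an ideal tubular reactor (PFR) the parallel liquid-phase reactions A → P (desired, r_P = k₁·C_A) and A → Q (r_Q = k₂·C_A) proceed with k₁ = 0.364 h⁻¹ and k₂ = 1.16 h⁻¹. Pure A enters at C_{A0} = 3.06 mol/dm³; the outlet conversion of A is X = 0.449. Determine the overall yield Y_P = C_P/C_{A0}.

C_A = C_{A0}(1−X) = 1.686 mol/dm³.
Both paths are first order in A, so the instantaneous fraction to P is constant: dC_P/d(−C_A) = k₁/(k₁+k₂) = 0.2388.
C_P = 0.2388·(C_{A0}−C_A) = 0.2388×1.374 = 0.328 mol/dm³.
Y_P = C_P/C_{A0} = 0.3282/3.06 = 0.107.

0.107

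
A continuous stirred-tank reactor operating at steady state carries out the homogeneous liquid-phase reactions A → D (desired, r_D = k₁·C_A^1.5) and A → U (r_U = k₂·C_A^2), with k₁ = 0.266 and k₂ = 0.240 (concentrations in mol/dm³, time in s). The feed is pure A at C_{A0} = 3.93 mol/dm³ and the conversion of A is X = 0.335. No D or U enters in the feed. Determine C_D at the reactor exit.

Exit C_A = C_{A0}(1−X) = 3.93×0.665 = 2.613 mol/dm³.
A CSTR operates uniformly at the exit composition, giving r_D = 1.124 and r_U = 1.639 (each k·C_A^n at C_A = 2.613).
Fraction of consumed A going to D: r_D/(r_D+r_U) = 0.4067.
C_D = 0.4067·C_{A0}·X = 0.4067×3.93×0.335 = 0.535 mol/dm³.

0.535 mol/dm³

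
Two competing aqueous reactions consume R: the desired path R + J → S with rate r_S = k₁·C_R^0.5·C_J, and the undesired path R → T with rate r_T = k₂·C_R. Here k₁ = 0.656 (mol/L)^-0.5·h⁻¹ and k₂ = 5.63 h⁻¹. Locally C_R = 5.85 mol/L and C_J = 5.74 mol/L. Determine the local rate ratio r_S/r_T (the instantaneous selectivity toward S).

S_{S/T} = r_S/r_T = (k₁·C_R^0.5·C_J)/(k₂·C_R) = (k₁/k₂)·C_R^-0.5·C_J.
= (0.656×5.850^0.5×5.740) / (5.63×5.850) = 9.107/32.94 = 0.277.

0.277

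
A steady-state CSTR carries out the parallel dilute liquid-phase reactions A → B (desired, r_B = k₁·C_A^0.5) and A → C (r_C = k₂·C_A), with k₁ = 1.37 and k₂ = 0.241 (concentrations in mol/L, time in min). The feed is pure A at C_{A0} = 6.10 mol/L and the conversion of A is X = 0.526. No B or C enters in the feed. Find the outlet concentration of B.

2.47 mol/L

Exit C_A = C_{A0}(1−X) = 6.10×0.474 = 2.891 mol/L.
In a CSTR the entire volume is at exit conditions, so r_B = 1.37×2.891^0.5 = 2.330 and r_C = 0.241×2.891 = 0.6968.
Fraction of consumed A going to B: r_B/(r_B+r_C) = 0.7697.
C_B = 0.7697·C_{A0}·X = 0.7697×6.10×0.526 = 2.47 mol/L.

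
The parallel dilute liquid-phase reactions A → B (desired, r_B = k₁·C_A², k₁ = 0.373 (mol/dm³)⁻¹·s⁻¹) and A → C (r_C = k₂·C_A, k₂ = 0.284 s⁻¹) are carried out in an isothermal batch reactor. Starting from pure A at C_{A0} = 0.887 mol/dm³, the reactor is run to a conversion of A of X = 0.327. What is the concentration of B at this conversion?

0.143 mol/dm³

C_A = C_{A0}(1−X) = 0.5970 mol/dm³.
Along a PFR/batch, dC_C/dC_A = −r_C/(r_B+r_C) = −k₂/(k₂+k₁·C_A).
Integrating from C_{A0} to C_A: C_C = (0.284/0.373)·ln[(0.284+0.373·0.887)/(0.284+0.373·0.597)] = 0.7614·ln(0.6149/0.5067) = 0.1474 mol/dm³.
Then C_B = (C_{A0}−C_A) − C_C = 0.2900 − 0.1474 = 0.1427 mol/dm³.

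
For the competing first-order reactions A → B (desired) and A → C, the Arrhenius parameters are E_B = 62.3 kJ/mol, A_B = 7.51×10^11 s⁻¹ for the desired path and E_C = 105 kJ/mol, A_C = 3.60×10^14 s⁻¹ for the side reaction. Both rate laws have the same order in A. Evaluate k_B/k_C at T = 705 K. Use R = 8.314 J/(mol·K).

3.04

k_B/k_C = (A_B/A_C)·exp[−(E_B−E_C)/(RT)] = (A_B/A_C)·exp[(E_C−E_B)/(RT)].
(E_C−E_B)/(RT) = (105−62.3)×10³/(8.314×705) = 42700/5861 = 7.285.
k_B/k_C = (7.51×10^11/3.60×10^14)·exp(7.285) = 0.002086 × 1458 = 3.04.
Since E_B < E_C, lowering the temperature improves selectivity toward B.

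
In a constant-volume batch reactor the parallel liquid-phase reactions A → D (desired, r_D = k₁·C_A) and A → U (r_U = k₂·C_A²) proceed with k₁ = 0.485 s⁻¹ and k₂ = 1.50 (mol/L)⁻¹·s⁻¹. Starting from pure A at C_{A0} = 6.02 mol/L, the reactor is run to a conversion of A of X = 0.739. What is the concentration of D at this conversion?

C_A = C_{A0}(1−X) = 1.571 mol/L.
Along a PFR/batch, dC_D/dC_A = −r_D/(r_D+r_U) = −k₁/(k₁+k₂·C_A).
Integrating from C_{A0} to C_A: C_D = (0.485/1.50)·ln[(0.485+1.50·6.02)/(0.485+1.50·1.57)] = 0.3233·ln(9.515/2.842) = 0.3907 mol/L.

0.391 mol/L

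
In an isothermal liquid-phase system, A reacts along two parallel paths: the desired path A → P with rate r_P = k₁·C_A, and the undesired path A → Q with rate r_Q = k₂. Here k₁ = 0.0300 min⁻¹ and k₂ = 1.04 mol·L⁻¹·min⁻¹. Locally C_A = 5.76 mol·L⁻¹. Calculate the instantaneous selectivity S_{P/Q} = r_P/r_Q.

0.166

S_{P/Q} = r_P/r_Q = (k₁·C_A)/(k₂) = (k₁/k₂)·C_A.
= (0.0300×5.760) / (1.04) = 0.1728/1.040 = 0.166.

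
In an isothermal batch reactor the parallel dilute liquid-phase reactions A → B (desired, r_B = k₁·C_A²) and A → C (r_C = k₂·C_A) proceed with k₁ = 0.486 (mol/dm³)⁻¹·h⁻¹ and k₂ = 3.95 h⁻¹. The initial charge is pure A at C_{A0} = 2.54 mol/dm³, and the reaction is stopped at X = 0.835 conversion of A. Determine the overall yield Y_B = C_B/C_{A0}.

C_A = C_{A0}(1−X) = 0.4191 mol/dm³.
Along a PFR/batch, dC_C/dC_A = −r_C/(r_B+r_C) = −k₂/(k₂+k₁·C_A).
Integrating from C_{A0} to C_A: C_C = (3.95/0.486)·ln[(3.95+0.486·2.54)/(3.95+0.486·0.419)] = 8.128·ln(5.184/4.154) = 1.802 mol/dm³.
Then C_B = (C_{A0}−C_A) − C_C = 2.121 − 1.802 = 0.3193 mol/dm³.
Y_B = C_B/C_{A0} = 0.3193/2.54 = 0.126.

0.126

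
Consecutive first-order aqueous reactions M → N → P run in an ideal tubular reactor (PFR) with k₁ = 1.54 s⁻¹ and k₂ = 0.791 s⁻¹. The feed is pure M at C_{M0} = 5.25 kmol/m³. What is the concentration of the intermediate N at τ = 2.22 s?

For first-order series with pure M initially, C_N(τ) = k₁C_{M0}/(k₂−k₁)·(e^(−k₁τ) − e^(−k₂τ)).
e^(−k₁τ) = e^(−1.54×2.22) = e^(−3.419) = 0.03275; e^(−k₂τ) = e^(−1.756) = 0.1727.
C_N = 1.54×5.25/(0.791−1.54) × (0.03275−0.1727) = (-10.79)×(-0.1400) = 1.511 kmol/m³.

1.51 kmol/m³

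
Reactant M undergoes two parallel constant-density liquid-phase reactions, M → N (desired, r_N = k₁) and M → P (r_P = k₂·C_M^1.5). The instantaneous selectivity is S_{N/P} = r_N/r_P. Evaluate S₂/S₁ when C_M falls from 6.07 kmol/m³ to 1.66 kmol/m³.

6.99

S_{N/P} = (k₁/k₂)·C_M^-1.5, so S₂/S₁ = (C_{M,2}/C_{M,1})^-1.5.
= (1.66/6.07)^(-1.5) = (0.2735)^(-1.5) = 6.99.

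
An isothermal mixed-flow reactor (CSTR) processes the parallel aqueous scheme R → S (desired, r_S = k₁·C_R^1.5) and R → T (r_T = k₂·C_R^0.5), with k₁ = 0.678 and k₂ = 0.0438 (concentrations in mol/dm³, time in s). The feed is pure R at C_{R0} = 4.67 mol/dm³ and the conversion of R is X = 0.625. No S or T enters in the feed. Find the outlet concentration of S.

2.81 mol/dm³

Exit C_R = C_{R0}(1−X) = 4.67×0.375 = 1.751 mol/dm³.
A CSTR operates uniformly at the exit composition, giving r_S = 1.571 and r_T = 0.05796 (each k·C_R^n at C_R = 1.751).
Fraction of consumed R going to S: r_S/(r_S+r_T) = 0.9644.
C_S = 0.9644·C_{R0}·X = 0.9644×4.67×0.625 = 2.81 mol/dm³.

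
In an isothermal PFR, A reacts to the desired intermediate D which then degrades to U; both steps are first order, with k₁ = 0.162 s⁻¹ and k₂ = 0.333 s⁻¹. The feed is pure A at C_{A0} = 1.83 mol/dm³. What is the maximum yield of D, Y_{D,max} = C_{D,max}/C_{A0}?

Evaluating C_D at τ_opt = ln(k₂/k₁)/(k₂−k₁) gives C_{D,max}/C_{A0} = (k₁/k₂)^[k₂/(k₂−k₁)].
= (0.162/0.333)^(0.333/(0.333−0.162)) = (0.4865)^(1.947) = 0.2458.

0.246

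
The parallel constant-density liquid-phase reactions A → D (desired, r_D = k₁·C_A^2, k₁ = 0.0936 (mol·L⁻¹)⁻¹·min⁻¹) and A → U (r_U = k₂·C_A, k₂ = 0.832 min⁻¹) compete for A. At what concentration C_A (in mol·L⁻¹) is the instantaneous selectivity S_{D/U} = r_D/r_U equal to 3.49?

S_{D/U} = (k₁/k₂)·C_A ⇒ C_A = S·k₂/k₁.
= 3.49×0.832/0.0936 = 31.0 mol·L⁻¹.

31.0 mol·L⁻¹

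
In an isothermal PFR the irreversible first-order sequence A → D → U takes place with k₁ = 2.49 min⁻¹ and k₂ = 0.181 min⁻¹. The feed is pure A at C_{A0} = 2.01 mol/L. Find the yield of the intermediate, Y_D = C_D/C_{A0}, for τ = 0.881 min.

The intermediate concentration in a first-order A→B→C sequence is C_D = k₁C_{A0}(e^(−k₁τ) − e^(−k₂τ))/(k₂−k₁).
e^(−k₁τ) = e^(−2.49×0.881) = e^(−2.194) = 0.1115; e^(−k₂τ) = e^(−0.1595) = 0.8526.
C_D = 2.49×2.01/(0.181−2.49) × (0.1115−0.8526) = (-2.168)×(-0.7411) = 1.606 mol/L.
Y_D = C_D/C_{A0} = 1.606/2.01 = 0.799.

0.799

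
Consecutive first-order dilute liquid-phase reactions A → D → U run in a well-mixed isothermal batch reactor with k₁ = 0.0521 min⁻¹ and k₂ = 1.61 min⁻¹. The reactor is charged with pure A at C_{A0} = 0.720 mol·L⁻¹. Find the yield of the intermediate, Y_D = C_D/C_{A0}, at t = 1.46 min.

0.0278

The intermediate concentration in a first-order A→B→C sequence is C_D = k₁C_{A0}(e^(−k₁t) − e^(−k₂t))/(k₂−k₁).
e^(−k₁t) = e^(−0.0521×1.46) = e^(−0.07607) = 0.9268; e^(−k₂t) = e^(−2.351) = 0.09531.
C_D = 0.0521×0.720/(1.61−0.0521) × (0.9268−0.09531) = 0.02408×0.8314 = 0.02002 mol·L⁻¹.
Y_D = C_D/C_{A0} = 0.02002/0.720 = 0.0278.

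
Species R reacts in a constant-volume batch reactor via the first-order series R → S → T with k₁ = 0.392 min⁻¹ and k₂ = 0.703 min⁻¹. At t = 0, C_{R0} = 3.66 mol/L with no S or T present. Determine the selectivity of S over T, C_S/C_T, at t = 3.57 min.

For first-order series with pure R initially, C_S(t) = k₁C_{R0}/(k₂−k₁)·(e^(−k₁t) − e^(−k₂t)).
e^(−k₁t) = e^(−0.392×3.57) = e^(−1.399) = 0.2467; e^(−k₂t) = e^(−2.510) = 0.08129.
C_S = 0.392×3.66/(0.703−0.392) × (0.2467−0.08129) = 4.613×0.1654 = 0.7632 mol/L.
C_R = C_{R0}e^(−k₁t) = 0.9031 mol/L, so C_T = C_{R0}−C_R−C_S = 1.994 mol/L; C_S/C_T = 0.383.

0.383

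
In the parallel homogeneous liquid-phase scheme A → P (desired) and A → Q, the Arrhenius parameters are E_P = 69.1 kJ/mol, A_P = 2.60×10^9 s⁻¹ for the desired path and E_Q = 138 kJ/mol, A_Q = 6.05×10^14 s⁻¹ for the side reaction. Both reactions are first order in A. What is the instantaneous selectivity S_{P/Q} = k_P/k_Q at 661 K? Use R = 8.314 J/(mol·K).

k_P/k_Q = (A_P/A_Q)·exp[−(E_P−E_Q)/(RT)] = (A_P/A_Q)·exp[(E_Q−E_P)/(RT)].
(E_Q−E_P)/(RT) = (138−69.1)×10³/(8.314×661) = 68900/5496 = 12.54.
k_P/k_Q = (2.60×10^9/6.05×10^14)·exp(12.54) = 4.298×10^-6 × 2.786×10^5 = 1.20.

1.20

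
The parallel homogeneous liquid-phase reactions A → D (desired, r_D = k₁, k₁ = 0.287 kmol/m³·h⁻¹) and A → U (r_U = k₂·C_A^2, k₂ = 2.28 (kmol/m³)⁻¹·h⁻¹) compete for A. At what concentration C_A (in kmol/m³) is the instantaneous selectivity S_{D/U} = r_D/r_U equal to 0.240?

0.724 kmol/m³

S_{D/U} = (k₁/k₂)·C_A^-2 ⇒ C_A = (S·k₂/k₁)^(-0.5).
= (0.240×2.28/0.287)^(-0.5) = (1.907)^(-0.5) = 0.724 kmol/m³.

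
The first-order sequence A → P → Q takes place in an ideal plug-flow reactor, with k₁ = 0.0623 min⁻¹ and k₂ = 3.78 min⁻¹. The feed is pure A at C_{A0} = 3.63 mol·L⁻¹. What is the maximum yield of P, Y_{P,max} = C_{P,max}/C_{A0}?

0.0154

Evaluating C_P at τ_opt = ln(k₂/k₁)/(k₂−k₁) gives C_{P,max}/C_{A0} = (k₁/k₂)^[k₂/(k₂−k₁)].
= (0.0623/3.78)^(3.78/(3.78−0.0623)) = (0.01648)^(1.017) = 0.01539.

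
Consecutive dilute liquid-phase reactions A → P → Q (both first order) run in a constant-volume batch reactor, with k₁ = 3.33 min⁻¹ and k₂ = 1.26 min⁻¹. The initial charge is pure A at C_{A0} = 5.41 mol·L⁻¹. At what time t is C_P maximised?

0.469 min

Setting dC_P/dt = 0 gives t_opt = ln(k₂/k₁)/(k₂−k₁).
= ln(1.26/3.33)/(1.26−3.33) = ln(0.3784)/-2.070 = -0.9719/-2.070 = 0.469 min.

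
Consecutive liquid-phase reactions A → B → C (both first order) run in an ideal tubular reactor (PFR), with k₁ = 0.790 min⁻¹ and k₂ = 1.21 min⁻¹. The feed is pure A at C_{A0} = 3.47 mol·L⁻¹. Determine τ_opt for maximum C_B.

For first-order series the maximum of C_B occurs at τ_opt = ln(k₂/k₁)/(k₂−k₁).
= ln(1.21/0.790)/(1.21−0.790) = ln(1.532)/0.4200 = 0.4263/0.4200 = 1.02 min.

1.02 min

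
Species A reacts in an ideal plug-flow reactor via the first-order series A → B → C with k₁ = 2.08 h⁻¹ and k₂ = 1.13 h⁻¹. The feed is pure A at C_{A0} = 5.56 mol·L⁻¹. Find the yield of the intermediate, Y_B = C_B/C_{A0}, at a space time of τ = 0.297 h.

0.385

Solving the coupled first-order balances gives C_B(τ) = [k₁/(k₂−k₁)]·C_{A0}·(e^(−k₁τ) − e^(−k₂τ)).
e^(−k₁τ) = e^(−2.08×0.297) = e^(−0.6178) = 0.5392; e^(−k₂τ) = e^(−0.3356) = 0.7149.
C_B = 2.08×5.56/(1.13−2.08) × (0.5392−0.7149) = (-12.17)×(-0.1758) = 2.140 mol·L⁻¹.
Y_B = C_B/C_{A0} = 2.140/5.56 = 0.385.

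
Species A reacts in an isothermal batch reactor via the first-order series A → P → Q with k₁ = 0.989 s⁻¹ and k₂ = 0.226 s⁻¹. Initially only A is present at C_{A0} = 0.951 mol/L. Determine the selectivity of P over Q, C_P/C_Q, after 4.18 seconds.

0.965

The intermediate concentration in a first-order A→B→C sequence is C_P = k₁C_{A0}(e^(−k₁t) − e^(−k₂t))/(k₂−k₁).
e^(−k₁t) = e^(−0.989×4.18) = e^(−4.134) = 0.01602; e^(−k₂t) = e^(−0.9447) = 0.3888.
C_P = 0.989×0.951/(0.226−0.989) × (0.01602−0.3888) = (-1.233)×(-0.3728) = 0.4595 mol/L.
C_A = C_{A0}e^(−k₁t) = 0.01523 mol/L, so C_Q = C_{A0}−C_A−C_P = 0.4762 mol/L; C_P/C_Q = 0.965.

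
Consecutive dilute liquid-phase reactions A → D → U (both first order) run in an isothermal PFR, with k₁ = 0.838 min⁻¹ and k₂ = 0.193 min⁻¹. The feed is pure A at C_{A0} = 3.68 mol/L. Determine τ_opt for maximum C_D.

2.28 min

Setting dC_D/dτ = 0 gives τ_opt = ln(k₂/k₁)/(k₂−k₁).
= ln(0.193/0.838)/(0.193−0.838) = ln(0.2303)/-0.6450 = -1.468/-0.6450 = 2.28 min.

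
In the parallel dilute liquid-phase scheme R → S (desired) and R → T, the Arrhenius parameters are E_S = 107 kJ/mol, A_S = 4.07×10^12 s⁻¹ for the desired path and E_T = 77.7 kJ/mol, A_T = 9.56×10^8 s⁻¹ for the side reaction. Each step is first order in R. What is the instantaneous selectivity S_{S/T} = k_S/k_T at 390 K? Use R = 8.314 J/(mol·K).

0.507

k_S/k_T = (A_S/A_T)·exp[−(E_S−E_T)/(RT)] = (A_S/A_T)·exp[(E_T−E_S)/(RT)].
(E_T−E_S)/(RT) = (77.7−107)×10³/(8.314×390) = -29300/3242 = -9.036.
k_S/k_T = (4.07×10^12/9.56×10^8)·exp(-9.036) = 4257 × 1.190×10^-4 = 0.507.
Since E_S > E_T, raising the temperature improves selectivity toward S.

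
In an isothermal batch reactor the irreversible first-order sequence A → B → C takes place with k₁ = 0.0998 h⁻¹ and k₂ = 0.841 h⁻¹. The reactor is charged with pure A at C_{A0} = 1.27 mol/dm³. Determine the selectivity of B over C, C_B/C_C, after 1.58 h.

1.19

Solving the coupled first-order balances gives C_B(t) = [k₁/(k₂−k₁)]·C_{A0}·(e^(−k₁t) − e^(−k₂t)).
e^(−k₁t) = e^(−0.0998×1.58) = e^(−0.1577) = 0.8541; e^(−k₂t) = e^(−1.329) = 0.2648.
C_B = 0.0998×1.27/(0.841−0.0998) × (0.8541−0.2648) = 0.1710×0.5893 = 0.1008 mol/dm³.
C_A = C_{A0}e^(−k₁t) = 1.085 mol/dm³, so C_C = C_{A0}−C_A−C_B = 0.08449 mol/dm³; C_B/C_C = 1.19.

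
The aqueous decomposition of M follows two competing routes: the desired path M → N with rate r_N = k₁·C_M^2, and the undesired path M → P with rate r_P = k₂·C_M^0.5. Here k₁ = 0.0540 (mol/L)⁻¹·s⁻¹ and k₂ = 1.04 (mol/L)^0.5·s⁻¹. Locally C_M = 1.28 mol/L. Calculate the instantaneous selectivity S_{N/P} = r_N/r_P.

S_{N/P} = r_N/r_P = (k₁·C_M^2)/(k₂·C_M^0.5) = (k₁/k₂)·C_M^1.5.
= (0.0540×1.280^2) / (1.04×1.280^0.5) = 0.08847/1.177 = 0.0752.

0.0752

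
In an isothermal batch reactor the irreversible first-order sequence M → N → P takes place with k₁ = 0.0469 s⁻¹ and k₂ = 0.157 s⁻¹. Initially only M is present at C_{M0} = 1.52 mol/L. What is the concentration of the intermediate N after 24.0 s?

0.195 mol/L

The intermediate concentration in a first-order A→B→C sequence is C_N = k₁C_{M0}(e^(−k₁t) − e^(−k₂t))/(k₂−k₁).
e^(−k₁t) = e^(−0.0469×24.0) = e^(−1.126) = 0.3245; e^(−k₂t) = e^(−3.768) = 0.02310.
C_N = 0.0469×1.52/(0.157−0.0469) × (0.3245−0.02310) = 0.6475×0.3014 = 0.1951 mol/L.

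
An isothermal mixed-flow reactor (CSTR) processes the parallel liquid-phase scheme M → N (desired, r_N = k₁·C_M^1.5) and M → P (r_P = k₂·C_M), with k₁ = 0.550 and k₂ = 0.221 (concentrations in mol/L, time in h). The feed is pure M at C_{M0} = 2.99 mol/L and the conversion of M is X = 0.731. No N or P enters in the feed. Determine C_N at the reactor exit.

1.51 mol/L

Exit C_M = C_{M0}(1−X) = 2.99×0.269 = 0.8043 mol/L.
In a CSTR the entire volume is at exit conditions, so r_N = 0.550×0.8043^1.5 = 0.3967 and r_P = 0.221×0.8043 = 0.1778.
Fraction of consumed M going to N: r_N/(r_N+r_P) = 0.6906.
C_N = 0.6906·C_{M0}·X = 0.6906×2.99×0.731 = 1.51 mol/L.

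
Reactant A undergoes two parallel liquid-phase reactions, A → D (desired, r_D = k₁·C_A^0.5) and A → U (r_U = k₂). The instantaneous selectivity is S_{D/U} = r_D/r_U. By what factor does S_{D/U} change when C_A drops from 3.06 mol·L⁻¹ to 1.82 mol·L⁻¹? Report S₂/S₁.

0.771

S_{D/U} = (k₁/k₂)·C_A^0.5, so S₂/S₁ = (C_{A,2}/C_{A,1})^0.5.
= (1.82/3.06)^0.5 = (0.5948)^0.5 = 0.771.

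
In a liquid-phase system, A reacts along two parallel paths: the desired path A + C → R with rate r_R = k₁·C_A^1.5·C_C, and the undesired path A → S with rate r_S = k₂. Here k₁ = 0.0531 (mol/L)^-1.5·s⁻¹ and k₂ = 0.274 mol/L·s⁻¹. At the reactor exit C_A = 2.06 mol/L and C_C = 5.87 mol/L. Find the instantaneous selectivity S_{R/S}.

3.36

S_{R/S} = r_R/r_S = (k₁·C_A^1.5·C_C)/(k₂) = (k₁/k₂)·C_A^1.5·C_C.
= (0.0531×2.060^1.5×5.870) / (0.274) = 0.9216/0.2740 = 3.36.
Since the desired path is higher order in A, keeping C_A high (PFR or concentrated feed) favours R.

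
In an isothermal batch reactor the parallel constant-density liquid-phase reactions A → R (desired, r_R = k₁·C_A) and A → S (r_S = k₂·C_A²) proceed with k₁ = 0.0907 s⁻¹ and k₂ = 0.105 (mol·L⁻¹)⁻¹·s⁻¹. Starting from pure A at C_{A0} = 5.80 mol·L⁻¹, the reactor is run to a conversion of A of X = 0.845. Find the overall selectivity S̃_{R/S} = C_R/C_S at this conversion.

0.306

C_A = C_{A0}(1−X) = 0.8990 mol·L⁻¹.
Along a PFR/batch, dC_R/dC_A = −r_R/(r_R+r_S) = −k₁/(k₁+k₂·C_A).
Integrating from C_{A0} to C_A: C_R = (0.0907/0.105)·ln[(0.0907+0.105·5.80)/(0.0907+0.105·0.899)] = 0.8638·ln(0.6997/0.1851) = 1.149 mol·L⁻¹.
C_S = (C_{A0}−C_A)−C_R = 3.752 mol·L⁻¹; S̃_{R/S} = 1.149/3.752 = 0.306.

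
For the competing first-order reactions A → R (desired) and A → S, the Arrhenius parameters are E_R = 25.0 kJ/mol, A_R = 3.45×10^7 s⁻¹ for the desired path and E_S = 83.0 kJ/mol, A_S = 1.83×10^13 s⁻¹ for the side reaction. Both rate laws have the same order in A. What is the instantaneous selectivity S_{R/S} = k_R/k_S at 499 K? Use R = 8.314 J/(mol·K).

2.22

k_R/k_S = (A_R/A_S)·exp[−(E_R−E_S)/(RT)] = (A_R/A_S)·exp[(E_S−E_R)/(RT)].
(E_S−E_R)/(RT) = (83.0−25.0)×10³/(8.314×499) = 58000/4149 = 13.98.
k_R/k_S = (3.45×10^7/1.83×10^13)·exp(13.98) = 1.885×10^-6 × 1.179×10^6 = 2.22.
Since E_R < E_S, lowering the temperature improves selectivity toward R.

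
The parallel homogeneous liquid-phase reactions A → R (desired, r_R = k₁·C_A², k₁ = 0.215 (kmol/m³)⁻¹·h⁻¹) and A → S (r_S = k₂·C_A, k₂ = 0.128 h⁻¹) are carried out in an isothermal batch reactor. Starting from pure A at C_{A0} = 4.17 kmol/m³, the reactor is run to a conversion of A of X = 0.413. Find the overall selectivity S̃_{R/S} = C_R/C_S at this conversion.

C_A = C_{A0}(1−X) = 2.448 kmol/m³.
Along a PFR/batch, dC_S/dC_A = −r_S/(r_R+r_S) = −k₂/(k₂+k₁·C_A).
Integrating from C_{A0} to C_A: C_S = (0.128/0.215)·ln[(0.128+0.215·4.17)/(0.128+0.215·2.45)] = 0.5953·ln(1.025/0.6543) = 0.2670 kmol/m³.
Then C_R = (C_{A0}−C_A) − C_S = 1.722 − 0.2670 = 1.455 kmol/m³.
S̃_{R/S} = C_R/C_S = 1.455/0.2670 = 5.45.

5.45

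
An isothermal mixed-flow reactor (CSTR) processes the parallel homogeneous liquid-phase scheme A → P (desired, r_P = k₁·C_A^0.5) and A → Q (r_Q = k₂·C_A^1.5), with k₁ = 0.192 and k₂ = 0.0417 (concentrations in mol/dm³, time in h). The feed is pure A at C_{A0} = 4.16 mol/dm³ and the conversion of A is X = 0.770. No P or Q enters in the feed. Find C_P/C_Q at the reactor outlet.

Exit C_A = C_{A0}(1−X) = 4.16×0.230 = 0.9568 mol/dm³.
A CSTR operates uniformly at the exit composition, giving r_P = 0.1878 and r_Q = 0.03903 (each k·C_A^n at C_A = 0.9568).
Overall selectivity = C_P/C_Q = r_Pτ/(r_Qτ) = r_P/r_Q = 4.81.

4.81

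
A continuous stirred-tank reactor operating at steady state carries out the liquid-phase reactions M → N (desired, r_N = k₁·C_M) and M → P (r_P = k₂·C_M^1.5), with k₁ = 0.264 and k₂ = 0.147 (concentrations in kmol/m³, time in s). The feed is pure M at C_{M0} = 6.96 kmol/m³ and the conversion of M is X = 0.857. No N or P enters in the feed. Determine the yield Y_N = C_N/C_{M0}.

0.551

Exit C_M = C_{M0}(1−X) = 6.96×0.143 = 0.9953 kmol/m³.
In a CSTR the entire volume is at exit conditions, so r_N = 0.264×0.9953 = 0.2628 and r_P = 0.147×0.9953^1.5 = 0.1460.
Fraction of consumed M going to N: r_N/(r_N+r_P) = 0.6429.
C_N = 0.6429·C_{M0}·X = 0.6429×6.96×0.857 = 3.83 kmol/m³; Y_N = C_N/C_{M0} = 0.551.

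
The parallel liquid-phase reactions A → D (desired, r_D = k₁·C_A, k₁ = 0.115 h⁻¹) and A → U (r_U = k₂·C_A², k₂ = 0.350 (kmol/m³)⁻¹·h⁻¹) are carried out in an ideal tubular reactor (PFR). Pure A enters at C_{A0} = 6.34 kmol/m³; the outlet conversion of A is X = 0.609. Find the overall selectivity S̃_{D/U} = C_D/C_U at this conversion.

C_A = C_{A0}(1−X) = 2.479 kmol/m³.
Along a PFR/batch, dC_D/dC_A = −r_D/(r_D+r_U) = −k₁/(k₁+k₂·C_A).
Integrating from C_{A0} to C_A: C_D = (0.115/0.350)·ln[(0.115+0.350·6.34)/(0.115+0.350·2.48)] = 0.3286·ln(2.334/0.9826) = 0.2842 kmol/m³.
C_U = (C_{A0}−C_A)−C_D = 3.577 kmol/m³; S̃_{D/U} = 0.2842/3.577 = 0.0795.

0.0795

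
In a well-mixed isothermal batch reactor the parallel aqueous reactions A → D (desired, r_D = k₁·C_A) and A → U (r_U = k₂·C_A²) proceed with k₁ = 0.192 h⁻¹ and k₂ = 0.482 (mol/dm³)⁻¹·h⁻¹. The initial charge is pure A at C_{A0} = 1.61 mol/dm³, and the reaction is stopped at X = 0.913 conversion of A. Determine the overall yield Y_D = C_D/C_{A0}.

0.326

C_A = C_{A0}(1−X) = 0.1401 mol/dm³.
Along a PFR/batch, dC_D/dC_A = −r_D/(r_D+r_U) = −k₁/(k₁+k₂·C_A).
Integrating from C_{A0} to C_A: C_D = (0.192/0.482)·ln[(0.192+0.482·1.61)/(0.192+0.482·0.140)] = 0.3983·ln(0.9680/0.2595) = 0.5244 mol/dm³.
Y_D = C_D/C_{A0} = 0.5244/1.61 = 0.326.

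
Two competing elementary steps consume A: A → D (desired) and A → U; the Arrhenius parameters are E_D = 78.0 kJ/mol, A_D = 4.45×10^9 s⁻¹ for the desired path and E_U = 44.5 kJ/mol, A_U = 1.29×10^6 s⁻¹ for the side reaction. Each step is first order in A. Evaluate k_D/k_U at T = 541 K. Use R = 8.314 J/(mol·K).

2.01

k_D/k_U = (A_D/A_U)·exp[−(E_D−E_U)/(RT)] = (A_D/A_U)·exp[(E_U−E_D)/(RT)].
(E_U−E_D)/(RT) = (44.5−78.0)×10³/(8.314×541) = -33500/4498 = -7.448.
k_D/k_U = (4.45×10^9/1.29×10^6)·exp(-7.448) = 3450 × 5.826×10^-4 = 2.01.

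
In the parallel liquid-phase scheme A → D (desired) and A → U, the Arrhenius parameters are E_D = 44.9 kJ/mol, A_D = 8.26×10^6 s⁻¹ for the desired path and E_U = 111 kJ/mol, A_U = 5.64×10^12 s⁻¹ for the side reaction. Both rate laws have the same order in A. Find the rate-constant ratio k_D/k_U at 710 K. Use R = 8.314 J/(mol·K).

With equal orders, S_{D/U} = k_D/k_U = (A_D/A_U)·exp[(E_U−E_D)/(RT)].
(E_U−E_D)/(RT) = (111−44.9)×10³/(8.314×710) = 66100/5903 = 11.20.
k_D/k_U = (8.26×10^6/5.64×10^12)·exp(11.20) = 1.465×10^-6 × 72970 = 0.107.
Since E_D < E_U, lowering the temperature improves selectivity toward D.

0.107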